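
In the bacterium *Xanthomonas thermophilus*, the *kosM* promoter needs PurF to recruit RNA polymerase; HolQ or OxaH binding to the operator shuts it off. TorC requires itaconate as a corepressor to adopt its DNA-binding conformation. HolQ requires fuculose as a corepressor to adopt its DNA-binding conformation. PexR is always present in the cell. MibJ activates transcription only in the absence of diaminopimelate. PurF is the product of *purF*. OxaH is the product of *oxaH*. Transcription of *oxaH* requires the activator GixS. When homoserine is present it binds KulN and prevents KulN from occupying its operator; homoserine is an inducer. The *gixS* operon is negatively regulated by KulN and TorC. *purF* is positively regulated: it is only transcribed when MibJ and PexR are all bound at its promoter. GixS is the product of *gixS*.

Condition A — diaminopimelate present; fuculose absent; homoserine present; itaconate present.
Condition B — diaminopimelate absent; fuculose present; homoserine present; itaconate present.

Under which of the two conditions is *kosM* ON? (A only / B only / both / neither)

Condition A:
Diaminopimelate is present, so MibJ is inactive.
PexR is produced constitutively and is active.
Required activator MibJ is absent, so *purF* is not transcribed.
So PurF is not produced.
Fuculose is absent, so HolQ is inactive.
Homoserine is present, so KulN is inactive.
Itaconate is present, so TorC is active.
With repressor TorC bound, *gixS* is not transcribed.
So GixS is not produced.
Required activator GixS is absent, so *oxaH* is not transcribed.
So OxaH is not produced.
Required activator PurF is absent, so *kosM* is not transcribed.
→ *kosM* is OFF in A.
Condition B:
Diaminopimelate is absent, so MibJ is active.
PexR is produced constitutively and is active.
No repressor is bound and MibJ and PexR are active, so *purF* is transcribed.
So PurF is produced and active.
Fuculose is present, so HolQ is active.
Homoserine is present, so KulN is inactive.
Itaconate is present, so TorC is active.
With repressor TorC bound, *gixS* is not transcribed.
So GixS is not produced.
Required activator GixS is absent, so *oxaH* is not transcribed.
So OxaH is not produced.
With repressor HolQ bound, *kosM* is not transcribed.
→ *kosM* is OFF in B.

neither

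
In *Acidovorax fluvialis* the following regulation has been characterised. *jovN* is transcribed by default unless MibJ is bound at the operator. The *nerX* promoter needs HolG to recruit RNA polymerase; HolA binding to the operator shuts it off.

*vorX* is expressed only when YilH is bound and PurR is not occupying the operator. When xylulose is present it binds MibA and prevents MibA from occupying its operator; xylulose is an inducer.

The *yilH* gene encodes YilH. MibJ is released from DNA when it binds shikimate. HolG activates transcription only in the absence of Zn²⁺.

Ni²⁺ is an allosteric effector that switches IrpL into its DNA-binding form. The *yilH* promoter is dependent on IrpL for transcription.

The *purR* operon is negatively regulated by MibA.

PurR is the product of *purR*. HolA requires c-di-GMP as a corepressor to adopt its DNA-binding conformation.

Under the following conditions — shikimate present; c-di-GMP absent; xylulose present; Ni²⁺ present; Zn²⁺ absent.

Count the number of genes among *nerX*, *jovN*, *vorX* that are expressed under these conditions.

2

c-di-GMP is absent, so HolA is inactive.
Zn²⁺ is absent, so HolG is active.
No repressor is bound and HolG is active, so *nerX* is transcribed.
→ *nerX* is ON.
Shikimate is present, so MibJ is inactive.
With no repressor bound, *jovN* is transcribed.
→ *jovN* is ON.
Xylulose is present, so MibA is inactive.
With no repressor bound, *purR* is transcribed.
So PurR is produced and active.
Ni²⁺ is present, so IrpL is active.
No repressor is bound and IrpL is active, so *yilH* is transcribed.
So YilH is produced and active.
With repressor PurR bound, *vorX* is not transcribed.
→ *vorX* is OFF.
2 of the 3 genes are transcribed.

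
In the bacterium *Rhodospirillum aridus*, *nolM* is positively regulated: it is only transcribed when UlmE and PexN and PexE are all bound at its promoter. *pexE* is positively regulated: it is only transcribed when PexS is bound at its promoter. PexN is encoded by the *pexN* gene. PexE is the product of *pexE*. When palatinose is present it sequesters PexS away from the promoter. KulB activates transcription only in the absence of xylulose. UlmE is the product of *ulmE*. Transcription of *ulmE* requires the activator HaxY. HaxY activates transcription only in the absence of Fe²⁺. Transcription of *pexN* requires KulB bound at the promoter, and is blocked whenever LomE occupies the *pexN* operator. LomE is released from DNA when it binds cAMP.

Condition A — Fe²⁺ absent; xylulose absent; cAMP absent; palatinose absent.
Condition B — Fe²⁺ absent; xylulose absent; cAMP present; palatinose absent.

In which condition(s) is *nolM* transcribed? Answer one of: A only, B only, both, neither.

Condition A:
Fe²⁺ is absent, so HaxY is active.
No repressor is bound and HaxY is active, so *ulmE* is transcribed.
So UlmE is produced and active.
Xylulose is absent, so KulB is active.
cAMP is absent, so LomE is active.
With repressor LomE bound, *pexN* is not transcribed.
So PexN is not produced.
Palatinose is absent, so PexS is active.
No repressor is bound and PexS is active, so *pexE* is transcribed.
So PexE is produced and active.
Required activator PexN is absent, so *nolM* is not transcribed.
→ *nolM* is OFF in A.
Condition B:
Fe²⁺ is absent, so HaxY is active.
No repressor is bound and HaxY is active, so *ulmE* is transcribed.
So UlmE is produced and active.
Xylulose is absent, so KulB is active.
cAMP is present, so LomE is inactive.
No repressor is bound and KulB is active, so *pexN* is transcribed.
So PexN is produced and active.
Palatinose is absent, so PexS is active.
No repressor is bound and PexS is active, so *pexE* is transcribed.
So PexE is produced and active.
No repressor is bound and UlmE and PexN and PexE are active, so *nolM* is transcribed.
→ *nolM* is ON in B.

B only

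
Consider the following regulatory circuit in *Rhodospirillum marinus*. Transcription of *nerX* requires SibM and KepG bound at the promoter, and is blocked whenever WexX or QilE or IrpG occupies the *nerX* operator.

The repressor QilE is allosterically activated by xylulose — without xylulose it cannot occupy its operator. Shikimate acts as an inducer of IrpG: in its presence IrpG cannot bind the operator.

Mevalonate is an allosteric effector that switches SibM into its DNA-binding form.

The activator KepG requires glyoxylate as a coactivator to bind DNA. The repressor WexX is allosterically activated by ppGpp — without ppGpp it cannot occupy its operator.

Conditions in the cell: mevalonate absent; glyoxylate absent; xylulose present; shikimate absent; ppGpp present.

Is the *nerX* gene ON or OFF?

Mevalonate is absent, so SibM is inactive.
ppGpp is present, so WexX is active.
Glyoxylate is absent, so KepG is inactive.
Xylulose is present, so QilE is active.
Shikimate is absent, so IrpG is active.
With repressor WexX bound, *nerX* is not transcribed.

OFF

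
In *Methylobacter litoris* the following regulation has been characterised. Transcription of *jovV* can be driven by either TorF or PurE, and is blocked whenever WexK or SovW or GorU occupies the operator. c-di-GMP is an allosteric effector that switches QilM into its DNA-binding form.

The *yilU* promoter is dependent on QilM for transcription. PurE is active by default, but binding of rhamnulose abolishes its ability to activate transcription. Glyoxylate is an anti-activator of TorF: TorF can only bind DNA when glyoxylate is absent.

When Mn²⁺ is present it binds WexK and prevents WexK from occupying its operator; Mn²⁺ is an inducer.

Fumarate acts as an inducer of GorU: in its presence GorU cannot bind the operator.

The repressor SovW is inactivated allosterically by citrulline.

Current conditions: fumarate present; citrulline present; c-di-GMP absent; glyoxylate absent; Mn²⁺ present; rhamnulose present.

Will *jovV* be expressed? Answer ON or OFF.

Mn²⁺ is present, so WexK is inactive.
Citrulline is present, so SovW is inactive.
Fumarate is present, so GorU is inactive.
Glyoxylate is absent, so TorF is active.
Rhamnulose is present, so PurE is inactive.
Activator TorF is present, so *jovV* is transcribed.

ON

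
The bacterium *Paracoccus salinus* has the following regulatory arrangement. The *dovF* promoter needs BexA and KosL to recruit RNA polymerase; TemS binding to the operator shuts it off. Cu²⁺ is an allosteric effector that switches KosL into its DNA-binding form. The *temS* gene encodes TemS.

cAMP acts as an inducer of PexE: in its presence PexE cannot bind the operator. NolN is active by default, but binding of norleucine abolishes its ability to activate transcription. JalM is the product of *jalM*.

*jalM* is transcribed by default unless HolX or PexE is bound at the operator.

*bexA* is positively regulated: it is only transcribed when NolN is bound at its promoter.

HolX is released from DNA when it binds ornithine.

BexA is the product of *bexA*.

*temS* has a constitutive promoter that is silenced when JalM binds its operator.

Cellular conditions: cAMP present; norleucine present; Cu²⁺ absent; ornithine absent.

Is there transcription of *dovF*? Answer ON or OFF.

Ornithine is absent, so HolX is active.
cAMP is present, so PexE is inactive.
With repressor HolX bound, *jalM* is not transcribed.
So JalM is not produced.
With no repressor bound, *temS* is transcribed.
So TemS is produced and active.
Norleucine is present, so NolN is inactive.
Required activator NolN is absent, so *bexA* is not transcribed.
So BexA is not produced.
Cu²⁺ is absent, so KosL is inactive.
With repressor TemS bound, *dovF* is not transcribed.

OFF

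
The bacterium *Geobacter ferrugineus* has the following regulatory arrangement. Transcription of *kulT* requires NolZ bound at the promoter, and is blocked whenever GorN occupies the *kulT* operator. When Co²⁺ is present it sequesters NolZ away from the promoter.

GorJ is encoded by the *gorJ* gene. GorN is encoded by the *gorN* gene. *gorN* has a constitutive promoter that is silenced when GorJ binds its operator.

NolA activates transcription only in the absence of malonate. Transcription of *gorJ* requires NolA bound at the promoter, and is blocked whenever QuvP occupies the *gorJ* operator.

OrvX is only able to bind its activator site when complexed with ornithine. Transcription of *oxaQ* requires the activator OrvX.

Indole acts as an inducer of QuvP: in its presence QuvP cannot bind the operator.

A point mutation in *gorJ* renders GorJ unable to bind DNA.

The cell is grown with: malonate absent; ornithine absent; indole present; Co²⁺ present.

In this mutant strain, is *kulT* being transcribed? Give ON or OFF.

Co²⁺ is present, so NolZ is inactive.
GorJ is non-functional in this strain, so it has no effect.
With no repressor bound, *gorN* is transcribed.
So GorN is produced and active.
With repressor GorN bound, *kulT* is not transcribed.

OFF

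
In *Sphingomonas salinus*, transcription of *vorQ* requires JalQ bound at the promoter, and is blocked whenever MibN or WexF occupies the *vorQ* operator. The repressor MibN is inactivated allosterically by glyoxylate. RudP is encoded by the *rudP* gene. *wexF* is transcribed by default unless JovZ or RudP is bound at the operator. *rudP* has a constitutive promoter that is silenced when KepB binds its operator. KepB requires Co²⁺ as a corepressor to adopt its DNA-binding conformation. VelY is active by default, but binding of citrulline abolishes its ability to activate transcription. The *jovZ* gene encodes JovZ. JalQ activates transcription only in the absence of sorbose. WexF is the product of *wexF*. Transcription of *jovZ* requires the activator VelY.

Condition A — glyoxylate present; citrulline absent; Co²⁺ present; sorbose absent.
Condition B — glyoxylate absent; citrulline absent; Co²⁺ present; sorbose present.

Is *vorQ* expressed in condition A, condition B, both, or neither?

A only

Condition A:
Glyoxylate is present, so MibN is inactive.
Citrulline is absent, so VelY is active.
No repressor is bound and VelY is active, so *jovZ* is transcribed.
So JovZ is produced and active.
Co²⁺ is present, so KepB is active.
With repressor KepB bound, *rudP* is not transcribed.
So RudP is not produced.
With repressor JovZ bound, *wexF* is not transcribed.
So WexF is not produced.
Sorbose is absent, so JalQ is active.
No repressor is bound and JalQ is active, so *vorQ* is transcribed.
→ *vorQ* is ON in A.
Condition B:
Glyoxylate is absent, so MibN is active.
Citrulline is absent, so VelY is active.
No repressor is bound and VelY is active, so *jovZ* is transcribed.
So JovZ is produced and active.
Co²⁺ is present, so KepB is active.
With repressor KepB bound, *rudP* is not transcribed.
So RudP is not produced.
With repressor JovZ bound, *wexF* is not transcribed.
So WexF is not produced.
Sorbose is present, so JalQ is inactive.
With repressor MibN bound, *vorQ* is not transcribed.
→ *vorQ* is OFF in B.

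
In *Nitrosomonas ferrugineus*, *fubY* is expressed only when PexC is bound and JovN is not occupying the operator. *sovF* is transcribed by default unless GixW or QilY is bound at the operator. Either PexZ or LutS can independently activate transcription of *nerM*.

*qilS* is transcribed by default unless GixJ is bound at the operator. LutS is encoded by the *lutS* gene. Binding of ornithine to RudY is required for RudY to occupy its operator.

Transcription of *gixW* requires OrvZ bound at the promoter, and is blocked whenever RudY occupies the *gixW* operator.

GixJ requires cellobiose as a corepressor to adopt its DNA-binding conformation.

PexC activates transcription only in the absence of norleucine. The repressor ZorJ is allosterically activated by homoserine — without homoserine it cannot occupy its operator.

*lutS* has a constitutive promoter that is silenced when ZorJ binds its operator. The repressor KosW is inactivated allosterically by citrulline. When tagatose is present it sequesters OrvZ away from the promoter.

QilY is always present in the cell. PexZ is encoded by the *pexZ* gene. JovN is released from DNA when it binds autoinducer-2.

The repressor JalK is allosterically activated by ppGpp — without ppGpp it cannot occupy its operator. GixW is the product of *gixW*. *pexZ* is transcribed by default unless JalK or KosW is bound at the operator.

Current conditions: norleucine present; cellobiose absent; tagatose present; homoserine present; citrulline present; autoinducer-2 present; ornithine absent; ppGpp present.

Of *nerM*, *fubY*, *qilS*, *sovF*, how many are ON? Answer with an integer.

ppGpp is present, so JalK is active.
Citrulline is present, so KosW is inactive.
With repressor JalK bound, *pexZ* is not transcribed.
So PexZ is not produced.
Homoserine is present, so ZorJ is active.
With repressor ZorJ bound, *lutS* is not transcribed.
So LutS is not produced.
No activator is available at the *nerM* promoter, so *nerM* is not transcribed.
→ *nerM* is OFF.
Autoinducer-2 is present, so JovN is inactive.
Norleucine is present, so PexC is inactive.
Required activator PexC is absent, so *fubY* is not transcribed.
→ *fubY* is OFF.
Cellobiose is absent, so GixJ is inactive.
With no repressor bound, *qilS* is transcribed.
→ *qilS* is ON.
Ornithine is absent, so RudY is inactive.
Tagatose is present, so OrvZ is inactive.
Required activator OrvZ is absent, so *gixW* is not transcribed.
So GixW is not produced.
QilY is produced constitutively and is active.
With repressor QilY bound, *sovF* is not transcribed.
→ *sovF* is OFF.
1 of the 4 genes is transcribed.

1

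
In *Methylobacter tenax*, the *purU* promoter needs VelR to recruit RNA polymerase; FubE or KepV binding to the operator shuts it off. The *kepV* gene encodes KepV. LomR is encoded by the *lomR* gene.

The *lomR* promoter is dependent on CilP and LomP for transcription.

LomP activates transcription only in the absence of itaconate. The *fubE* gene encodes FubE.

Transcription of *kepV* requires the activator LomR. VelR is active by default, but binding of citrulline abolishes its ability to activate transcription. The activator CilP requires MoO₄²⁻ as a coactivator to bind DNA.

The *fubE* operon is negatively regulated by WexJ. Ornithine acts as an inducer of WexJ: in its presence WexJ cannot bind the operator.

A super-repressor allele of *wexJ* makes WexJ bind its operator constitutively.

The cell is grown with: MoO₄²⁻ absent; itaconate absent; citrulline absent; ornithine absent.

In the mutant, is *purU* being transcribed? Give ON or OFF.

ON

WexJ is constitutively active in this strain.
With repressor WexJ bound, *fubE* is not transcribed.
So FubE is not produced.
MoO₄²⁻ is absent, so CilP is inactive.
Itaconate is absent, so LomP is active.
Required activator CilP is absent, so *lomR* is not transcribed.
So LomR is not produced.
Required activator LomR is absent, so *kepV* is not transcribed.
So KepV is not produced.
Citrulline is absent, so VelR is active.
No repressor is bound and VelR is active, so *purU* is transcribed.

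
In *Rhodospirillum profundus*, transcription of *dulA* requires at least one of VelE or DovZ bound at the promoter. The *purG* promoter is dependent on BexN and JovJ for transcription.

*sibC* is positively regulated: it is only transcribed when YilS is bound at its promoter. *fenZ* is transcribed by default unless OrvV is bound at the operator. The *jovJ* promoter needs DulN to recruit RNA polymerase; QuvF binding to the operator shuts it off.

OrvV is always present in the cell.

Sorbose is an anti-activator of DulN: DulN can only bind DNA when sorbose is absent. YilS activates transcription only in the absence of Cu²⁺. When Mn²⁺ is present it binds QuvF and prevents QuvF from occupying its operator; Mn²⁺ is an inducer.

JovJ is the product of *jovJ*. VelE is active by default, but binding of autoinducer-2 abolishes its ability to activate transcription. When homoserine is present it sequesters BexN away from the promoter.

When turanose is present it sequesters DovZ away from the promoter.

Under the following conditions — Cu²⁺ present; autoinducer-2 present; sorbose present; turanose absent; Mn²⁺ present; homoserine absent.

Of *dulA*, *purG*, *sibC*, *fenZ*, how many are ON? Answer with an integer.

1

Autoinducer-2 is present, so VelE is inactive.
Turanose is absent, so DovZ is active.
Activator DovZ is present, so *dulA* is transcribed.
→ *dulA* is ON.
Homoserine is absent, so BexN is active.
Sorbose is present, so DulN is inactive.
Mn²⁺ is present, so QuvF is inactive.
Required activator DulN is absent, so *jovJ* is not transcribed.
So JovJ is not produced.
Required activator JovJ is absent, so *purG* is not transcribed.
→ *purG* is OFF.
Cu²⁺ is present, so YilS is inactive.
Required activator YilS is absent, so *sibC* is not transcribed.
→ *sibC* is OFF.
OrvV is produced constitutively and is active.
With repressor OrvV bound, *fenZ* is not transcribed.
→ *fenZ* is OFF.
1 of the 4 genes is transcribed.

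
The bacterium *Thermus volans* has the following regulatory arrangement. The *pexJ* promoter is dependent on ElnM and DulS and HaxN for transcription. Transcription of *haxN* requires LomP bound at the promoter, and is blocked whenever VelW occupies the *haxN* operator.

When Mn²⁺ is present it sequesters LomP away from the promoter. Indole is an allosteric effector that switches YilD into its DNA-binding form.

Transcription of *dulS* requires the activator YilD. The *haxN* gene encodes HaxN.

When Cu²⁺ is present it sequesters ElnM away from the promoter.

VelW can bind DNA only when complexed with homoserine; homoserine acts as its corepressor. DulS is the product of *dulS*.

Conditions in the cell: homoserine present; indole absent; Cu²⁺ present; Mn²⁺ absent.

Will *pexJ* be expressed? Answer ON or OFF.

OFF

Cu²⁺ is present, so ElnM is inactive.
Indole is absent, so YilD is inactive.
Required activator YilD is absent, so *dulS* is not transcribed.
So DulS is not produced.
Homoserine is present, so VelW is active.
Mn²⁺ is absent, so LomP is active.
With repressor VelW bound, *haxN* is not transcribed.
So HaxN is not produced.
Required activator ElnM is absent, so *pexJ* is not transcribed.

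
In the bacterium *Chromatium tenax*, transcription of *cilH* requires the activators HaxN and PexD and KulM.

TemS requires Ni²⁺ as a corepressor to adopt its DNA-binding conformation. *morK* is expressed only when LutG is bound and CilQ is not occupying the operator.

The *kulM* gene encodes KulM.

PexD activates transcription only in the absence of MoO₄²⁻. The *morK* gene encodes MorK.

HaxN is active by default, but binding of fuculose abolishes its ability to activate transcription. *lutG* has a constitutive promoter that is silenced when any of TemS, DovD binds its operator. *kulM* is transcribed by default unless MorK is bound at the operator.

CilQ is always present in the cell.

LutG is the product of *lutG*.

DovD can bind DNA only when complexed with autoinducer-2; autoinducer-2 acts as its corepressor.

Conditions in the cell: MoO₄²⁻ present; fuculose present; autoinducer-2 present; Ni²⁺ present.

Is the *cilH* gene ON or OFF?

Fuculose is present, so HaxN is inactive.
MoO₄²⁻ is present, so PexD is inactive.
Ni²⁺ is present, so TemS is active.
Autoinducer-2 is present, so DovD is active.
With repressor TemS bound, *lutG* is not transcribed.
So LutG is not produced.
CilQ is produced constitutively and is active.
With repressor CilQ bound, *morK* is not transcribed.
So MorK is not produced.
With no repressor bound, *kulM* is transcribed.
So KulM is produced and active.
Required activator HaxN is absent, so *cilH* is not transcribed.

OFF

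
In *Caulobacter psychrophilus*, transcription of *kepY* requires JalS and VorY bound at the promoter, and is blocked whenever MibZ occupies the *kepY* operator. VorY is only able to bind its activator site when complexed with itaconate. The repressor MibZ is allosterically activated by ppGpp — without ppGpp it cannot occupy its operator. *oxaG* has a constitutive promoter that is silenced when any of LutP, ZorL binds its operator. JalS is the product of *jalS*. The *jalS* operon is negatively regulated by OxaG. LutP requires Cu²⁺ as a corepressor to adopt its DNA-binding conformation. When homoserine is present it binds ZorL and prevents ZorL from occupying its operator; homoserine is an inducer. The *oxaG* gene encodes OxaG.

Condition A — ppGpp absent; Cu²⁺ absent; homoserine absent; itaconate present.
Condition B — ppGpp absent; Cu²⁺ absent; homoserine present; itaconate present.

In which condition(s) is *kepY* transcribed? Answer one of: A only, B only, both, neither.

A only

Condition A:
ppGpp is absent, so MibZ is inactive.
Cu²⁺ is absent, so LutP is inactive.
Homoserine is absent, so ZorL is active.
With repressor ZorL bound, *oxaG* is not transcribed.
So OxaG is not produced.
With no repressor bound, *jalS* is transcribed.
So JalS is produced and active.
Itaconate is present, so VorY is active.
No repressor is bound and JalS and VorY are active, so *kepY* is transcribed.
→ *kepY* is ON in A.
Condition B:
ppGpp is absent, so MibZ is inactive.
Cu²⁺ is absent, so LutP is inactive.
Homoserine is present, so ZorL is inactive.
With no repressor bound, *oxaG* is transcribed.
So OxaG is produced and active.
With repressor OxaG bound, *jalS* is not transcribed.
So JalS is not produced.
Itaconate is present, so VorY is active.
Required activator JalS is absent, so *kepY* is not transcribed.
→ *kepY* is OFF in B.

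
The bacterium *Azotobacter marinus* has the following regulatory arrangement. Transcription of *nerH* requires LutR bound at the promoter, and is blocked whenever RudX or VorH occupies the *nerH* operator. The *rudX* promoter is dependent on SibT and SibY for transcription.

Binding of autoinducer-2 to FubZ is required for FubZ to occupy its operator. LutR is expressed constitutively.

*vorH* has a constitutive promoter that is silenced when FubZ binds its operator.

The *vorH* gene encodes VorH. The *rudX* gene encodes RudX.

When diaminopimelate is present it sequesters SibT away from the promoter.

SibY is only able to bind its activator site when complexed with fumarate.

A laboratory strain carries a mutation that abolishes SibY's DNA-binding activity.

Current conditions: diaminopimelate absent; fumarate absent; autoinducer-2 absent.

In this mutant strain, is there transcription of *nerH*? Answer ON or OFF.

Diaminopimelate is absent, so SibT is active.
SibY is non-functional in this strain, so it has no effect.
Required activator SibY is absent, so *rudX* is not transcribed.
So RudX is not produced.
Autoinducer-2 is absent, so FubZ is inactive.
With no repressor bound, *vorH* is transcribed.
So VorH is produced and active.
LutR is produced constitutively and is active.
With repressor VorH bound, *nerH* is not transcribed.

OFF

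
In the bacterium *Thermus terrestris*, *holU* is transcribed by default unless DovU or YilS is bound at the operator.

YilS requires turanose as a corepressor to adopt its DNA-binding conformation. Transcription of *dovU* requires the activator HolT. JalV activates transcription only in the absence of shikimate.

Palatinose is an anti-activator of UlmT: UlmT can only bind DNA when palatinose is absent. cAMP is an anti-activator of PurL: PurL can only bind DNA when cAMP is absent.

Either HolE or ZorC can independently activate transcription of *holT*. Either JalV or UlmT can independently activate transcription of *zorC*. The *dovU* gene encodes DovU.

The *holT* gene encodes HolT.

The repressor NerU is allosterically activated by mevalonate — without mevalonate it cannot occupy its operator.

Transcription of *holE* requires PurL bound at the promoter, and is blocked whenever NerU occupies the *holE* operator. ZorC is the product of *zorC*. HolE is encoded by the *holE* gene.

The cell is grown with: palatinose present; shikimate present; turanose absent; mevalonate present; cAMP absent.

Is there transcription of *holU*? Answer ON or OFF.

ON

cAMP is absent, so PurL is active.
Mevalonate is present, so NerU is active.
With repressor NerU bound, *holE* is not transcribed.
So HolE is not produced.
Shikimate is present, so JalV is inactive.
Palatinose is present, so UlmT is inactive.
No activator is available at the *zorC* promoter, so *zorC* is not transcribed.
So ZorC is not produced.
No activator is available at the *holT* promoter, so *holT* is not transcribed.
So HolT is not produced.
Required activator HolT is absent, so *dovU* is not transcribed.
So DovU is not produced.
Turanose is absent, so YilS is inactive.
With no repressor bound, *holU* is transcribed.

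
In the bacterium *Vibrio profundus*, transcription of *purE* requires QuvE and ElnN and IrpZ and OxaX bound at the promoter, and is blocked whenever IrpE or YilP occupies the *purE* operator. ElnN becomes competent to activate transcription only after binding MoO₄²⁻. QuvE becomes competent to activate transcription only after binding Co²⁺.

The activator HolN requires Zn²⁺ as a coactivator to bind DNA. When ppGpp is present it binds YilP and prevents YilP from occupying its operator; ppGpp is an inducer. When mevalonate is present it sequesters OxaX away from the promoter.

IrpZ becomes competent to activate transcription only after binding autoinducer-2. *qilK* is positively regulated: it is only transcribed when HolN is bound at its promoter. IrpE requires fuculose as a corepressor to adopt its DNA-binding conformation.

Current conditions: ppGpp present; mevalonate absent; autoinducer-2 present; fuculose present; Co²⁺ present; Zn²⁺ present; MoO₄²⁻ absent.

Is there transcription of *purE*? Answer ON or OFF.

OFF

Fuculose is present, so IrpE is active.
ppGpp is present, so YilP is inactive.
Co²⁺ is present, so QuvE is active.
MoO₄²⁻ is absent, so ElnN is inactive.
Autoinducer-2 is present, so IrpZ is active.
Mevalonate is absent, so OxaX is active.
With repressor IrpE bound, *purE* is not transcribed.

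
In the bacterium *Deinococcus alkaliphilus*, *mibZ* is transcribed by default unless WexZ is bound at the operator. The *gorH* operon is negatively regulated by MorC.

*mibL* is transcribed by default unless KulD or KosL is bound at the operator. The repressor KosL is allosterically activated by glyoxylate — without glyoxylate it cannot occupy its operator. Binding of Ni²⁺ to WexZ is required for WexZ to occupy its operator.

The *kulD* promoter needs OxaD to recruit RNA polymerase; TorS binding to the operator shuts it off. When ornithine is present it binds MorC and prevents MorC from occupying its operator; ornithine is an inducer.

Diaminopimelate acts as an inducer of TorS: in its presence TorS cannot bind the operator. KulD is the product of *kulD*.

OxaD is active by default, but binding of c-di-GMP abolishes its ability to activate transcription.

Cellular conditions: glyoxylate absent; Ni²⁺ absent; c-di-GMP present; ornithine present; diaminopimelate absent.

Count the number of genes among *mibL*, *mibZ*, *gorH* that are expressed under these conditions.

3

c-di-GMP is present, so OxaD is inactive.
Diaminopimelate is absent, so TorS is active.
With repressor TorS bound, *kulD* is not transcribed.
So KulD is not produced.
Glyoxylate is absent, so KosL is inactive.
With no repressor bound, *mibL* is transcribed.
→ *mibL* is ON.
Ni²⁺ is absent, so WexZ is inactive.
With no repressor bound, *mibZ* is transcribed.
→ *mibZ* is ON.
Ornithine is present, so MorC is inactive.
With no repressor bound, *gorH* is transcribed.
→ *gorH* is ON.
3 of the 3 genes are transcribed.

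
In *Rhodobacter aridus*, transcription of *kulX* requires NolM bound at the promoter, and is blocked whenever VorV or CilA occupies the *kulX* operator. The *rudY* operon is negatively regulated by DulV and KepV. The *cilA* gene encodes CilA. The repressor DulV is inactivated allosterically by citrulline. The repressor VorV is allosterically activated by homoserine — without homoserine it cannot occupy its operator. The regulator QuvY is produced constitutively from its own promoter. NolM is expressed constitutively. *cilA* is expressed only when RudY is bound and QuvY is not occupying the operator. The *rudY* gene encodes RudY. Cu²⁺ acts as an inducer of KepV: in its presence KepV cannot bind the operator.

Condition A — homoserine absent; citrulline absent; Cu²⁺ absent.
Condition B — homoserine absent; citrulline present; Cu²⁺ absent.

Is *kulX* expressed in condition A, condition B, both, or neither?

both

Condition A:
Homoserine is absent, so VorV is inactive.
NolM is produced constitutively and is active.
Citrulline is absent, so DulV is active.
Cu²⁺ is absent, so KepV is active.
With repressor DulV bound, *rudY* is not transcribed.
So RudY is not produced.
QuvY is produced constitutively and is active.
With repressor QuvY bound, *cilA* is not transcribed.
So CilA is not produced.
No repressor is bound and NolM is active, so *kulX* is transcribed.
→ *kulX* is ON in A.
Condition B:
Homoserine is absent, so VorV is inactive.
NolM is produced constitutively and is active.
Citrulline is present, so DulV is inactive.
Cu²⁺ is absent, so KepV is active.
With repressor KepV bound, *rudY* is not transcribed.
So RudY is not produced.
QuvY is produced constitutively and is active.
With repressor QuvY bound, *cilA* is not transcribed.
So CilA is not produced.
No repressor is bound and NolM is active, so *kulX* is transcribed.
→ *kulX* is ON in B.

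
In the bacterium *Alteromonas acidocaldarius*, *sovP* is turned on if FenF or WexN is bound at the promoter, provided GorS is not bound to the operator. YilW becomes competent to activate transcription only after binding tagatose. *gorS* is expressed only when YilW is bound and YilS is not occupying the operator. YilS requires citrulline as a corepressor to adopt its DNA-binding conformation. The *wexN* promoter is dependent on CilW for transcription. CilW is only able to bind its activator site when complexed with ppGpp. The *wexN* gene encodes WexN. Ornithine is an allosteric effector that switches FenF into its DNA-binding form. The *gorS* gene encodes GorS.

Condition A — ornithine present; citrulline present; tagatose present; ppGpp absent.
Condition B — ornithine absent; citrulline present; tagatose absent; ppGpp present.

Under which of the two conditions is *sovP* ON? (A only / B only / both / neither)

both

Condition A:
Ornithine is present, so FenF is active.
Citrulline is present, so YilS is active.
Tagatose is present, so YilW is active.
With repressor YilS bound, *gorS* is not transcribed.
So GorS is not produced.
ppGpp is absent, so CilW is inactive.
Required activator CilW is absent, so *wexN* is not transcribed.
So WexN is not produced.
Activator FenF is present, so *sovP* is transcribed.
→ *sovP* is ON in A.
Condition B:
Ornithine is absent, so FenF is inactive.
Citrulline is present, so YilS is active.
Tagatose is absent, so YilW is inactive.
With repressor YilS bound, *gorS* is not transcribed.
So GorS is not produced.
ppGpp is present, so CilW is active.
No repressor is bound and CilW is active, so *wexN* is transcribed.
So WexN is produced and active.
Activator WexN is present, so *sovP* is transcribed.
→ *sovP* is ON in B.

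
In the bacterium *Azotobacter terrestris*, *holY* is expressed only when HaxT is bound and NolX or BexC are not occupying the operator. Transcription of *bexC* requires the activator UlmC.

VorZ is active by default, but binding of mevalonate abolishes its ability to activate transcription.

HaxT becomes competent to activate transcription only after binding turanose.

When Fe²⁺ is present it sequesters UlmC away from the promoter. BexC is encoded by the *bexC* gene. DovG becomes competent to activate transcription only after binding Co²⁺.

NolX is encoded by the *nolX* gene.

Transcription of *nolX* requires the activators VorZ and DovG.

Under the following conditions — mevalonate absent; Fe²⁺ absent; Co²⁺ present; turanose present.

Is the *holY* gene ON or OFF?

Mevalonate is absent, so VorZ is active.
Co²⁺ is present, so DovG is active.
No repressor is bound and VorZ and DovG are active, so *nolX* is transcribed.
So NolX is produced and active.
Turanose is present, so HaxT is active.
Fe²⁺ is absent, so UlmC is active.
No repressor is bound and UlmC is active, so *bexC* is transcribed.
So BexC is produced and active.
With repressor NolX bound, *holY* is not transcribed.

OFF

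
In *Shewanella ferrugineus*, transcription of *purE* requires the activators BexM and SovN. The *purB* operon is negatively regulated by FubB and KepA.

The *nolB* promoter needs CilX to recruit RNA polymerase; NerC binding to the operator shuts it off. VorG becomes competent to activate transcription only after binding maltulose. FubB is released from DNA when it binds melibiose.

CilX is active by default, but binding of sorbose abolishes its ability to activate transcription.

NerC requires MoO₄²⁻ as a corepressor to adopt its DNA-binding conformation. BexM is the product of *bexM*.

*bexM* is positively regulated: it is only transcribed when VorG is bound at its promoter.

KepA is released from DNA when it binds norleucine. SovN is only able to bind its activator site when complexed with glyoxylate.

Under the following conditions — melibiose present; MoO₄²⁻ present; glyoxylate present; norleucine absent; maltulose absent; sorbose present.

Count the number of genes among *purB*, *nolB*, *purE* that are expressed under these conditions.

0

Melibiose is present, so FubB is inactive.
Norleucine is absent, so KepA is active.
With repressor KepA bound, *purB* is not transcribed.
→ *purB* is OFF.
MoO₄²⁻ is present, so NerC is active.
Sorbose is present, so CilX is inactive.
With repressor NerC bound, *nolB* is not transcribed.
→ *nolB* is OFF.
Maltulose is absent, so VorG is inactive.
Required activator VorG is absent, so *bexM* is not transcribed.
So BexM is not produced.
Glyoxylate is present, so SovN is active.
Required activator BexM is absent, so *purE* is not transcribed.
→ *purE* is OFF.
0 of the 3 genes are transcribed.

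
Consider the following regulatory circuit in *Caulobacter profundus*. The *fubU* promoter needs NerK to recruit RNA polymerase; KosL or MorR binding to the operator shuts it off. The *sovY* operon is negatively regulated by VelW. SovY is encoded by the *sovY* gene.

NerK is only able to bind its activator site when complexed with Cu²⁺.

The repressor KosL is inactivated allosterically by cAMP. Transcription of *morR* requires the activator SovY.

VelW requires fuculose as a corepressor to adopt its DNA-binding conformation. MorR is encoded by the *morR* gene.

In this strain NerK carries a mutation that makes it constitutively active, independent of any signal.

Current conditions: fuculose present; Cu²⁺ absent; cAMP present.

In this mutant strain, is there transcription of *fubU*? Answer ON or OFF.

cAMP is present, so KosL is inactive.
Fuculose is present, so VelW is active.
With repressor VelW bound, *sovY* is not transcribed.
So SovY is not produced.
Required activator SovY is absent, so *morR* is not transcribed.
So MorR is not produced.
NerK is constitutively active in this strain.
No repressor is bound and NerK is active, so *fubU* is transcribed.

ON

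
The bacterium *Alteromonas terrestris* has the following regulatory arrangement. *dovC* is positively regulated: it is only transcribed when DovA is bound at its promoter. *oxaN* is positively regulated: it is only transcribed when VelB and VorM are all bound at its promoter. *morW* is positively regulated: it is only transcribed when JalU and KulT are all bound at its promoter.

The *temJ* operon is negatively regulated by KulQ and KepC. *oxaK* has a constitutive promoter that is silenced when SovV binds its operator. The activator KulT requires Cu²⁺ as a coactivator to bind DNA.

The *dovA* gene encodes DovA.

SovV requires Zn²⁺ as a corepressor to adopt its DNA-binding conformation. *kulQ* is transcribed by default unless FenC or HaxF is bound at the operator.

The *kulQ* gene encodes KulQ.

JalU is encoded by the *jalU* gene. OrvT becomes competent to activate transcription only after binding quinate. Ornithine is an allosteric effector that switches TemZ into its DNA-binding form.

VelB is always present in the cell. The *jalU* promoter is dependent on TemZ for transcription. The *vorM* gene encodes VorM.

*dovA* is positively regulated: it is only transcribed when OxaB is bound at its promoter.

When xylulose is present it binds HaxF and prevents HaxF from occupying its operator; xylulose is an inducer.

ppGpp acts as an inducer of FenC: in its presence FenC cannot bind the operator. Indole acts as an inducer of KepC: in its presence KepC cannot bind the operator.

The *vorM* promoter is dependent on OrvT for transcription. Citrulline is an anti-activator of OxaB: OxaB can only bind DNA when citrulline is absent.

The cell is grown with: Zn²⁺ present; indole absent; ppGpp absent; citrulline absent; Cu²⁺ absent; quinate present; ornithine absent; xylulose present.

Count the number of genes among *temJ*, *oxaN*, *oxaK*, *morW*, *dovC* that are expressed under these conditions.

2

ppGpp is absent, so FenC is active.
Xylulose is present, so HaxF is inactive.
With repressor FenC bound, *kulQ* is not transcribed.
So KulQ is not produced.
Indole is absent, so KepC is active.
With repressor KepC bound, *temJ* is not transcribed.
→ *temJ* is OFF.
VelB is produced constitutively and is active.
Quinate is present, so OrvT is active.
No repressor is bound and OrvT is active, so *vorM* is transcribed.
So VorM is produced and active.
No repressor is bound and VelB and VorM are active, so *oxaN* is transcribed.
→ *oxaN* is ON.
Zn²⁺ is present, so SovV is active.
With repressor SovV bound, *oxaK* is not transcribed.
→ *oxaK* is OFF.
Ornithine is absent, so TemZ is inactive.
Required activator TemZ is absent, so *jalU* is not transcribed.
So JalU is not produced.
Cu²⁺ is absent, so KulT is inactive.
Required activator JalU is absent, so *morW* is not transcribed.
→ *morW* is OFF.
Citrulline is absent, so OxaB is active.
No repressor is bound and OxaB is active, so *dovA* is transcribed.
So DovA is produced and active.
No repressor is bound and DovA is active, so *dovC* is transcribed.
→ *dovC* is ON.
2 of the 5 genes are transcribed.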